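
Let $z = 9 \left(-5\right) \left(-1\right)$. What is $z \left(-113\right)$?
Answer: $-5085$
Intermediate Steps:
$z = 45$ ($z = \left(-45\right) \left(-1\right) = 45$)
$z \left(-113\right) = 45 \left(-113\right) = -5085$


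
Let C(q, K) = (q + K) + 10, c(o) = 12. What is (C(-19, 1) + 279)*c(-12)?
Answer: 3252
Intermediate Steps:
C(q, K) = 10 + K + q (C(q, K) = (K + q) + 10 = 10 + K + q)
(C(-19, 1) + 279)*c(-12) = ((10 + 1 - 19) + 279)*12 = (-8 + 279)*12 = 271*12 = 3252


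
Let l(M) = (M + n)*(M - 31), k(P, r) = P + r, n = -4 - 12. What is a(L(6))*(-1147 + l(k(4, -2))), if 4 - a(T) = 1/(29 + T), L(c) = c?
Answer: -102999/35 ≈ -2942.8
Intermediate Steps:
n = -16
a(T) = 4 - 1/(29 + T)
l(M) = (-31 + M)*(-16 + M) (l(M) = (M - 16)*(M - 31) = (-16 + M)*(-31 + M) = (-31 + M)*(-16 + M))
a(L(6))*(-1147 + l(k(4, -2))) = ((115 + 4*6)/(29 + 6))*(-1147 + (496 + (4 - 2)² - 47*(4 - 2))) = ((115 + 24)/35)*(-1147 + (496 + 2² - 47*2)) = ((1/35)*139)*(-1147 + (496 + 4 - 94)) = 139*(-1147 + 406)/35 = (139/35)*(-741) = -102999/35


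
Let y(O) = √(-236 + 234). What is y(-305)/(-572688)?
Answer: -I*√2/572688 ≈ -2.4694e-6*I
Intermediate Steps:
y(O) = I*√2 (y(O) = √(-2) = I*√2)
y(-305)/(-572688) = (I*√2)/(-572688) = (I*√2)*(-1/572688) = -I*√2/572688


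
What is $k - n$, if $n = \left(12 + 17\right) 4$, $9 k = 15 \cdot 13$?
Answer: $- \frac{283}{3} \approx -94.333$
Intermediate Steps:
$k = \frac{65}{3}$ ($k = \frac{15 \cdot 13}{9} = \frac{1}{9} \cdot 195 = \frac{65}{3} \approx 21.667$)
$n = 116$ ($n = 29 \cdot 4 = 116$)
$k - n = \frac{65}{3} - 116 = - \frac{283}{3}$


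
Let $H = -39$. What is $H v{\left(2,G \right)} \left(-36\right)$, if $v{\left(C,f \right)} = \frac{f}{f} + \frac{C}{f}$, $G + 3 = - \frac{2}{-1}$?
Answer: $-1404$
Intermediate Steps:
$G = -1$ ($G = -3 - \frac{2}{-1} = -3 - -2 = -3 + 2 = -1$)
$v{\left(C,f \right)} = 1 + \frac{C}{f}$
$H v{\left(2,G \right)} \left(-36\right) = - 39 \frac{2 - 1}{-1} \left(-36\right) = - 39 \left(\left(-1\right) 1\right) \left(-36\right) = \left(-39\right) \left(-1\right) \left(-36\right) = 39 \left(-36\right) = -1404$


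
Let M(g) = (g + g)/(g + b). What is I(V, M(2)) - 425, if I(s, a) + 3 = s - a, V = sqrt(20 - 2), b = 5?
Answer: -3000/7 + 3*sqrt(2) ≈ -424.33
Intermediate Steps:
M(g) = 2*g/(5 + g) (M(g) = (g + g)/(g + 5) = (2*g)/(5 + g) = 2*g/(5 + g))
V = 3*sqrt(2) (V = sqrt(18) = 3*sqrt(2) ≈ 4.2426)
I(s, a) = -3 + s - a (I(s, a) = -3 + (s - a) = -3 + s - a)
I(V, M(2)) - 425 = (-3 + 3*sqrt(2) - 2*2/(5 + 2)) - 425 = (-3 + 3*sqrt(2) - 2*2/7) - 425 = (-3 + 3*sqrt(2) - 1*4/7) - 425 = (-3 + 3*sqrt(2) - 4/7) - 425 = (-25/7 + 3*sqrt(2)) - 425 = -3000/7 + 3*sqrt(2)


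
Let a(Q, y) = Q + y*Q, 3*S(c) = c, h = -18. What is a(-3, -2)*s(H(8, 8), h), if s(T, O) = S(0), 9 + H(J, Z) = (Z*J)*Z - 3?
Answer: 0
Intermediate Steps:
H(J, Z) = -12 + J*Z² (H(J, Z) = -9 + ((Z*J)*Z - 3) = -9 + ((J*Z)*Z - 3) = -9 + (J*Z² - 3) = -9 + (-3 + J*Z²) = -12 + J*Z²)
S(c) = c/3
s(T, O) = 0 (s(T, O) = (⅓)*0 = 0)
a(Q, y) = Q + Q*y
a(-3, -2)*s(H(8, 8), h) = -3*(1 - 2)*0 = -3*(-1)*0 = 3*0 = 0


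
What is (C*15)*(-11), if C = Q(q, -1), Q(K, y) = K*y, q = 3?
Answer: 495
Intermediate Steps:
C = -3 (C = 3*(-1) = -3)
(C*15)*(-11) = -3*15*(-11) = -45*(-11) = 495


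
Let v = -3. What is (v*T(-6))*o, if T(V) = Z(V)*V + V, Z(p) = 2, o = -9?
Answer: -486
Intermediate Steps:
T(V) = 3*V (T(V) = 2*V + V = 3*V)
(v*T(-6))*o = -9*(-6)*(-9) = -3*(-18)*(-9) = 54*(-9) = -486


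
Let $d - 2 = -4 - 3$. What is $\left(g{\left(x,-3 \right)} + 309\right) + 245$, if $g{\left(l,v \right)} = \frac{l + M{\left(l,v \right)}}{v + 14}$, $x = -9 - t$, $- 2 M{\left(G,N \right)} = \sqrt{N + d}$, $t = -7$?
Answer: $\frac{6092}{11} - \frac{i \sqrt{2}}{11} \approx 553.82 - 0.12856 i$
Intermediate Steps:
$d = -5$ ($d = 2 - 7 = -5$)
$M{\left(G,N \right)} = - \frac{\sqrt{-5 + N}}{2}$ ($M{\left(G,N \right)} = - \frac{\sqrt{N - 5}}{2} = - \frac{\sqrt{-5 + N}}{2}$)
$x = -2$ ($x = -9 - -7 = -9 + 7 = -2$)
$g{\left(l,v \right)} = \frac{l - \frac{\sqrt{-5 + v}}{2}}{14 + v}$ ($g{\left(l,v \right)} = \frac{l - \frac{\sqrt{-5 + v}}{2}}{v + 14} = \frac{l - \frac{\sqrt{-5 + v}}{2}}{14 + v}$)
$\left(g{\left(x,-3 \right)} + 309\right) + 245 = \left(\frac{-2 - \frac{\sqrt{-5 - 3}}{2}}{14 - 3} + 309\right) + 245 = \left(\frac{-2 - \frac{\sqrt{-8}}{2}}{11} + 309\right) + 245 = \left(\frac{-2 - \frac{2 i \sqrt{2}}{2}}{11} + 309\right) + 245 = \left(\frac{-2 - i \sqrt{2}}{11} + 309\right) + 245 = \left(\left(- \frac{2}{11} - \frac{i \sqrt{2}}{11}\right) + 309\right) + 245 = \left(\frac{3397}{11} - \frac{i \sqrt{2}}{11}\right) + 245 = \frac{6092}{11} - \frac{i \sqrt{2}}{11}$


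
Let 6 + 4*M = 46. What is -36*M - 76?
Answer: -436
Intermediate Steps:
M = 10 (M = -3/2 + (¼)*46 = -3/2 + 23/2 = 10)
-36*M - 76 = -36*10 - 76 = -360 - 76 = -436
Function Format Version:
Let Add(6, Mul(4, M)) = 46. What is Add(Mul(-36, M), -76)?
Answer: -436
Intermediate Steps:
M = 10 (M = Add(Rational(-3, 2), Mul(Rational(1, 4), 46)) = Add(Rational(-3, 2), Rational(23, 2)) = 10)
Add(Mul(-36, M), -76) = Add(Mul(-36, 10), -76) = Add(-360, -76) = -436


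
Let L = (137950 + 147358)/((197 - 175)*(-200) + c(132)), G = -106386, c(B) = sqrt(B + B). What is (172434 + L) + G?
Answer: 14516096456/219997 - 71327*sqrt(66)/2419967 ≈ 65983.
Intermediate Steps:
c(B) = sqrt(2)*sqrt(B) (c(B) = sqrt(2*B) = sqrt(2)*sqrt(B))
L = 285308/(-4400 + 2*sqrt(66)) (L = (137950 + 147358)/((197 - 175)*(-200) + sqrt(2)*sqrt(132)) = 285308/(22*(-200) + sqrt(2)*(2*sqrt(33))) = 285308/(-4400 + 2*sqrt(66)) ≈ -65.083)
(172434 + L) + G = (172434 + (-14265400/219997 - 71327*sqrt(66)/2419967)) - 106386 = (37920697298/219997 - 71327*sqrt(66)/2419967) - 106386 = 14516096456/219997 - 71327*sqrt(66)/2419967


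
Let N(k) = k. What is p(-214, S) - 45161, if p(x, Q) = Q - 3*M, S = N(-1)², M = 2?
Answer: -45166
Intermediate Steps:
S = 1 (S = (-1)² = 1)
p(x, Q) = -6 + Q (p(x, Q) = Q - 3*2 = Q - 6 = -6 + Q)
p(-214, S) - 45161 = (-6 + 1) - 45161 = -5 - 45161 = -45166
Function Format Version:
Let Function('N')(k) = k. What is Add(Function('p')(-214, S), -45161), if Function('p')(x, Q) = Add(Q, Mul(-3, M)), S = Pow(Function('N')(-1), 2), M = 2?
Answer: -45166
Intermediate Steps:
S = 1 (S = Pow(-1, 2) = 1)
Function('p')(x, Q) = Add(-6, Q) (Function('p')(x, Q) = Add(Q, Mul(-3, 2)) = Add(Q, -6) = Add(-6, Q))
Add(Function('p')(-214, S), -45161) = Add(Add(-6, 1), -45161) = Add(-5, -45161) = -45166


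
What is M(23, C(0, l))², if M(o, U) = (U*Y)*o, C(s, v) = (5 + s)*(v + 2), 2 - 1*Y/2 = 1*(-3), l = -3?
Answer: 1322500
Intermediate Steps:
Y = 10 (Y = 4 - 2*(-3) = 4 + 6 = 10)
C(s, v) = (2 + v)*(5 + s) (C(s, v) = (5 + s)*(2 + v) = (2 + v)*(5 + s))
M(o, U) = 10*U*o (M(o, U) = (U*10)*o = (10*U)*o = 10*U*o)
M(23, C(0, l))² = (10*(10 + 2*0 + 5*(-3) + 0*(-3))*23)² = (10*(10 + 0 - 15 + 0)*23)² = (10*(-5)*23)² = (-1150)² = 1322500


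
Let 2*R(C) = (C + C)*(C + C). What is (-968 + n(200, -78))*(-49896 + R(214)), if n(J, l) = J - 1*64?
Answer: -34691072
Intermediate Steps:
n(J, l) = -64 + J (n(J, l) = J - 64 = -64 + J)
R(C) = 2*C² (R(C) = ((C + C)*(C + C))/2 = ((2*C)*(2*C))/2 = (4*C²)/2 = 2*C²)
(-968 + n(200, -78))*(-49896 + R(214)) = (-968 + (-64 + 200))*(-49896 + 2*214²) = (-968 + 136)*(-49896 + 2*45796) = -832*(-49896 + 91592) = -832*41696 = -34691072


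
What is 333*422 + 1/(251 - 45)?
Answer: 28948357/206 ≈ 1.4053e+5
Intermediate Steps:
333*422 + 1/(251 - 45) = 140526 + 1/206 = 28948357/206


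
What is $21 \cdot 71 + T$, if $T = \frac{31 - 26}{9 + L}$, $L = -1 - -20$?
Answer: $\frac{41753}{28} \approx 1491.2$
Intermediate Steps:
$L = 19$ ($L = -1 + 20 = 19$)
$T = \frac{5}{28}$ ($T = \frac{31 - 26}{9 + 19} = \frac{5}{28} \approx 0.17857$)
$21 \cdot 71 + T = 21 \cdot 71 + \frac{5}{28} = 1491 + \frac{5}{28} = \frac{41753}{28}$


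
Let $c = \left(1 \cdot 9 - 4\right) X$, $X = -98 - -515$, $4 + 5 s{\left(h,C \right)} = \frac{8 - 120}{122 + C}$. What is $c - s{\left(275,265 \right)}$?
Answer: $\frac{807227}{387} \approx 2085.9$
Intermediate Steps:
$s{\left(h,C \right)} = - \frac{4}{5} - \frac{112}{5 \left(122 + C\right)}$ ($s{\left(h,C \right)} = - \frac{4}{5} + \frac{\left(8 - 120\right) \frac{1}{122 + C}}{5} = - \frac{4}{5} + \frac{\left(-112\right) \frac{1}{122 + C}}{5} = - \frac{4}{5} - \frac{112}{5 \left(122 + C\right)}$)
$X = 417$ ($X = -98 + 515 = 417$)
$c = 2085$ ($c = \left(1 \cdot 9 - 4\right) 417 = \left(9 - 4\right) 417 = 5 \cdot 417 = 2085$)
$c - s{\left(275,265 \right)} = 2085 - \frac{4 \left(-150 - 265\right)}{5 \left(122 + 265\right)} = 2085 - \frac{4 \left(-150 - 265\right)}{5 \cdot 387} = 2085 - \frac{4}{5} \cdot \frac{1}{387} \left(-415\right) = 2085 - - \frac{332}{387} = 2085 + \frac{332}{387} = \frac{807227}{387}$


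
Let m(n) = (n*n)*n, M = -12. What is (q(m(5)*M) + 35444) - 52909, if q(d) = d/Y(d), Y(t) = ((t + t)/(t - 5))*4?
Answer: -141225/8 ≈ -17653.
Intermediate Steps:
Y(t) = 8*t/(-5 + t) (Y(t) = ((2*t)/(-5 + t))*4 = (2*t/(-5 + t))*4 = 8*t/(-5 + t))
m(n) = n³ (m(n) = n²*n = n³)
q(d) = -5/8 + d/8 (q(d) = d/((8*d/(-5 + d))) = d*((-5 + d)/(8*d)) = -5/8 + d/8)
(q(m(5)*M) + 35444) - 52909 = ((-5/8 + (5³*(-12))/8) + 35444) - 52909 = ((-5/8 + (125*(-12))/8) + 35444) - 52909 = ((-5/8 + (⅛)*(-1500)) + 35444) - 52909 = ((-5/8 - 375/2) + 35444) - 52909 = (-1505/8 + 35444) - 52909 = 282047/8 - 52909 = -141225/8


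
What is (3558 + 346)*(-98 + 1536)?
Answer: 5613952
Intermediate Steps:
(3558 + 346)*(-98 + 1536) = 3904*1438 = 5613952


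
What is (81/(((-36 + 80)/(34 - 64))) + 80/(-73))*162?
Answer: -7326855/803 ≈ -9124.3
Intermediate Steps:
(81/(((-36 + 80)/(34 - 64))) + 80/(-73))*162 = (81/((44/(-30))) + 80*(-1/73))*162 = (81/((44*(-1/30))) - 80/73)*162 = (81/(-22/15) - 80/73)*162 = (81*(-15/22) - 80/73)*162 = (-1215/22 - 80/73)*162 = -90455/1606*162 = -7326855/803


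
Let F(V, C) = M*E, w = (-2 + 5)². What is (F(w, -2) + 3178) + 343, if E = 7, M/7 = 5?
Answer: 3766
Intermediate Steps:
M = 35 (M = 7*5 = 35)
w = 9 (w = 3² = 9)
F(V, C) = 245 (F(V, C) = 35*7 = 245)
(F(w, -2) + 3178) + 343 = (245 + 3178) + 343 = 3423 + 343 = 3766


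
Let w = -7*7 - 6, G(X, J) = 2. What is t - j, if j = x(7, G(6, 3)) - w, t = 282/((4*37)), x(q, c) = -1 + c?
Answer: -4003/74 ≈ -54.095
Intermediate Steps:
w = -55 (w = -49 - 6 = -55)
t = 141/74 (t = 282/148 = 282*(1/148) = 141/74 ≈ 1.9054)
j = 56 (j = (-1 + 2) - 1*(-55) = 1 + 55 = 56)
t - j = 141/74 - 1*56 = 141/74 - 56 = -4003/74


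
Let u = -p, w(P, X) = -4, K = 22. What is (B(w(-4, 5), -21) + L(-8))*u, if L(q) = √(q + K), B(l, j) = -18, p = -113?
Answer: -2034 + 113*√14 ≈ -1611.2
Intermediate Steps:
L(q) = √(22 + q) (L(q) = √(q + 22) = √(22 + q))
u = 113 (u = -1*(-113) = 113)
(B(w(-4, 5), -21) + L(-8))*u = (-18 + √(22 - 8))*113 = (-18 + √14)*113 = -2034 + 113*√14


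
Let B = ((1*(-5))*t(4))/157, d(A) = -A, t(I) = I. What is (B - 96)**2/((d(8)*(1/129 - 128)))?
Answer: 333887862/36998149 ≈ 9.0244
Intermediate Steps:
B = -20/157 (B = ((1*(-5))*4)/157 = -5*4*(1/157) = -20*1/157 = -20/157 ≈ -0.12739)
(B - 96)**2/((d(8)*(1/129 - 128))) = (-20/157 - 96)**2/(((-1*8)*(1/129 - 128))) = (-15092/157)**2/((-8*(1*(1/129) - 128))) = 227768464/(24649*((-8*(1/129 - 128)))) = 227768464/(24649*((-8*(-16511/129)))) = 227768464/(24649*(132088/129)) = (227768464/24649)*(129/132088) = 333887862/36998149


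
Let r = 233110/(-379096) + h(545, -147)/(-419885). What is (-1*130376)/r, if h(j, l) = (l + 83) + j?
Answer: 10376412281504480/49030868763 ≈ 2.1163e+5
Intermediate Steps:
h(j, l) = 83 + j + l (h(j, l) = (83 + l) + j = 83 + j + l)
r = -49030868763/79588361980 (r = 233110/(-379096) + (83 + 545 - 147)/(-419885) = 233110*(-1/379096) + 481*(-1/419885) = -116555/189548 - 481/419885 = -49030868763/79588361980 ≈ -0.61606)
(-1*130376)/r = (-1*130376)/(-49030868763/79588361980) = -130376*(-79588361980/49030868763) = 10376412281504480/49030868763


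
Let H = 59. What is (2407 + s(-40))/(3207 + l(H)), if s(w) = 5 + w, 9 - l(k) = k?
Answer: 2372/3157 ≈ 0.75135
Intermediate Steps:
l(k) = 9 - k
(2407 + s(-40))/(3207 + l(H)) = (2407 + (5 - 40))/(3207 + (9 - 1*59)) = (2407 - 35)/(3207 + (9 - 59)) = 2372/(3207 - 50) = 2372/3157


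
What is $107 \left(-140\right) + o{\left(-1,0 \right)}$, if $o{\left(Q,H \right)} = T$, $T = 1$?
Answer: $-14979$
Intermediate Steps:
$o{\left(Q,H \right)} = 1$
$107 \left(-140\right) + o{\left(-1,0 \right)} = 107 \left(-140\right) + 1 = -14980 + 1 = -14979$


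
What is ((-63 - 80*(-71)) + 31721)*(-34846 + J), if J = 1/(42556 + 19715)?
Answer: -27006516468190/20757 ≈ -1.3011e+9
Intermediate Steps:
J = 1/62271 ≈ 1.6059e-5
((-63 - 80*(-71)) + 31721)*(-34846 + J) = ((-63 - 80*(-71)) + 31721)*(-34846 + 1/62271) = ((-63 + 5680) + 31721)*(-2169895265/62271) = (5617 + 31721)*(-2169895265/62271) = 37338*(-2169895265/62271) = -27006516468190/20757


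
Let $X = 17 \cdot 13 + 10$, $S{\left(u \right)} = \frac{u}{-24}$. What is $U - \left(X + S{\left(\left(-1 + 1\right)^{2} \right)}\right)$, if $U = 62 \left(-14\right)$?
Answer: $-1099$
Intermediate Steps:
$S{\left(u \right)} = - \frac{u}{24}$ ($S{\left(u \right)} = u \left(- \frac{1}{24}\right) = - \frac{u}{24}$)
$X = 231$ ($X = 221 + 10 = 231$)
$U = -868$
$U - \left(X + S{\left(\left(-1 + 1\right)^{2} \right)}\right) = -868 - \left(231 - \frac{\left(-1 + 1\right)^{2}}{24}\right) = -868 - \left(231 - \frac{0^{2}}{24}\right) = -868 - \left(231 - 0\right) = -868 - \left(231 + 0\right) = -868 - 231 = -1099$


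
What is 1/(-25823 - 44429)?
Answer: -1/70252 ≈ -1.4234e-5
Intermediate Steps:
1/(-25823 - 44429) = 1/(-70252) = -1/70252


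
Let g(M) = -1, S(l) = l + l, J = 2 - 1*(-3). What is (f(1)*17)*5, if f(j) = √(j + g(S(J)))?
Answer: 0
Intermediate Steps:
J = 5 (J = 2 + 3 = 5)
S(l) = 2*l
f(j) = √(-1 + j) (f(j) = √(j - 1) = √(-1 + j))
(f(1)*17)*5 = (√(-1 + 1)*17)*5 = (√0*17)*5 = (0*17)*5 = 0*5 = 0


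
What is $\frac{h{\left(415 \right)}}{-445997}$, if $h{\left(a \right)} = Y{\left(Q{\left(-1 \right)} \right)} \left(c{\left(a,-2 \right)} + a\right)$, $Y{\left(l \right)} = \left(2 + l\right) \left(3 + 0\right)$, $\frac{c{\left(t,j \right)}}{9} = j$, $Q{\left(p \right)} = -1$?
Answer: $- \frac{1191}{445997} \approx -0.0026704$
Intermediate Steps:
$c{\left(t,j \right)} = 9 j$
$Y{\left(l \right)} = 6 + 3 l$ ($Y{\left(l \right)} = \left(2 + l\right) 3 = 6 + 3 l$)
$h{\left(a \right)} = -54 + 3 a$ ($h{\left(a \right)} = \left(6 + 3 \left(-1\right)\right) \left(9 \left(-2\right) + a\right) = \left(6 - 3\right) \left(-18 + a\right) = 3 \left(-18 + a\right) = -54 + 3 a$)
$\frac{h{\left(415 \right)}}{-445997} = \frac{-54 + 3 \cdot 415}{-445997} = \left(-54 + 1245\right) \left(- \frac{1}{445997}\right) = 1191 \left(- \frac{1}{445997}\right) = - \frac{1191}{445997}$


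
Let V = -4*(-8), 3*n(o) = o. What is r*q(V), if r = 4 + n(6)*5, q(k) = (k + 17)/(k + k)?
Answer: 343/32 ≈ 10.719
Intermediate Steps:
n(o) = o/3
V = 32
q(k) = (17 + k)/(2*k) (q(k) = (17 + k)/((2*k)) = (17 + k)*(1/(2*k)) = (17 + k)/(2*k))
r = 14 (r = 4 + ((⅓)*6)*5 = 4 + 2*5 = 4 + 10 = 14)
r*q(V) = 14*((½)*(17 + 32)/32) = 14*((½)*(1/32)*49) = 14*(49/64) = 343/32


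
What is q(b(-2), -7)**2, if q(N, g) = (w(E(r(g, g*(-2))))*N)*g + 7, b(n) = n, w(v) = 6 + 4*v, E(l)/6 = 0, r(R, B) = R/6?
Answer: 8281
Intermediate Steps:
r(R, B) = R/6 (r(R, B) = R*(1/6) = R/6)
E(l) = 0 (E(l) = 6*0 = 0)
q(N, g) = 7 + 6*N*g (q(N, g) = ((6 + 4*0)*N)*g + 7 = ((6 + 0)*N)*g + 7 = (6*N)*g + 7 = 6*N*g + 7 = 7 + 6*N*g)
q(b(-2), -7)**2 = (7 + 6*(-2)*(-7))**2 = (7 + 84)**2 = 91**2 = 8281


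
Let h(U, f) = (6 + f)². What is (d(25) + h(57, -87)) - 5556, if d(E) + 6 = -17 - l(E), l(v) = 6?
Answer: 976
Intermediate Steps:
d(E) = -29 (d(E) = -6 + (-17 - 1*6) = -6 + (-17 - 6) = -6 - 23 = -29)
(d(25) + h(57, -87)) - 5556 = (-29 + (6 - 87)²) - 5556 = (-29 + (-81)²) - 5556 = (-29 + 6561) - 5556 = 6532 - 5556 = 976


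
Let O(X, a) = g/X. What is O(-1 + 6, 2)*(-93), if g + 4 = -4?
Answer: 744/5 ≈ 148.80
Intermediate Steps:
g = -8 (g = -4 - 4 = -8)
O(X, a) = -8/X
O(-1 + 6, 2)*(-93) = -8/(-1 + 6)*(-93) = -8/5*(-93) = 744/5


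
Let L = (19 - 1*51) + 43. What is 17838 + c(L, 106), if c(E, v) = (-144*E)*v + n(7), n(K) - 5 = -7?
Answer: -150068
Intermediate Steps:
n(K) = -2 (n(K) = 5 - 7 = -2)
L = 11 (L = (19 - 51) + 43 = -32 + 43 = 11)
c(E, v) = -2 - 144*E*v (c(E, v) = (-144*E)*v - 2 = -144*E*v - 2 = -2 - 144*E*v)
17838 + c(L, 106) = 17838 + (-2 - 144*11*106) = 17838 + (-2 - 167904) = 17838 - 167906 = -150068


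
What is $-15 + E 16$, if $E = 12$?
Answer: $177$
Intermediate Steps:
$-15 + E 16 = -15 + 12 \cdot 16 = -15 + 192 = 177$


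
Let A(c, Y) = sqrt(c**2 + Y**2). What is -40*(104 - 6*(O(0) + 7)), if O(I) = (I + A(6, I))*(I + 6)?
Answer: 6160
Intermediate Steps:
A(c, Y) = sqrt(Y**2 + c**2)
O(I) = (6 + I)*(I + sqrt(36 + I**2)) (O(I) = (I + sqrt(I**2 + 6**2))*(I + 6) = (I + sqrt(I**2 + 36))*(6 + I) = (I + sqrt(36 + I**2))*(6 + I) = (6 + I)*(I + sqrt(36 + I**2)))
-40*(104 - 6*(O(0) + 7)) = -40*(104 - 6*((0**2 + 6*0 + 6*sqrt(36 + 0**2) + 0*sqrt(36 + 0**2)) + 7)) = -40*(104 - 6*((0 + 0 + 6*sqrt(36 + 0) + 0*sqrt(36 + 0)) + 7)) = -40*(104 - 6*((0 + 0 + 6*sqrt(36) + 0*sqrt(36)) + 7)) = -40*(104 - 6*((0 + 0 + 6*6 + 0*6) + 7)) = -40*(104 - 6*((0 + 0 + 36 + 0) + 7)) = -40*(104 - 6*(36 + 7)) = -40*(104 - 6*43) = -40*(104 - 258) = -40*(-154) = 6160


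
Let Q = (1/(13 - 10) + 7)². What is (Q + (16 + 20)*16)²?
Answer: 32126224/81 ≈ 3.9662e+5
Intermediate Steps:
Q = 484/9 (Q = (1/3 + 7)² = (⅓ + 7)² = (22/3)² = 484/9 ≈ 53.778)
(Q + (16 + 20)*16)² = (484/9 + (16 + 20)*16)² = (484/9 + 36*16)² = (484/9 + 576)² = (5668/9)² = 32126224/81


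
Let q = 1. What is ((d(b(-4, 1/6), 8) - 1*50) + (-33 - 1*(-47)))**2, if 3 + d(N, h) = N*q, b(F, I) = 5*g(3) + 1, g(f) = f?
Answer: 529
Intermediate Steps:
b(F, I) = 16 (b(F, I) = 5*3 + 1 = 15 + 1 = 16)
d(N, h) = -3 + N (d(N, h) = -3 + N*1 = -3 + N)
((d(b(-4, 1/6), 8) - 1*50) + (-33 - 1*(-47)))**2 = (((-3 + 16) - 1*50) + (-33 - 1*(-47)))**2 = ((13 - 50) + (-33 + 47))**2 = (-37 + 14)**2 = (-23)**2 = 529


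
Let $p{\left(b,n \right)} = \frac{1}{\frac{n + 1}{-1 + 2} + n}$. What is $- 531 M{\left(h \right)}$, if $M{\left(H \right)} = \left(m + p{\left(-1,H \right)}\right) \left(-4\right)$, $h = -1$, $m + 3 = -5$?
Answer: $-19116$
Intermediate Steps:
$m = -8$ ($m = -3 - 5 = -8$)
$p{\left(b,n \right)} = \frac{1}{1 + 2 n}$ ($p{\left(b,n \right)} = \frac{1}{\frac{1 + n}{1} + n} = \frac{1}{\left(1 + n\right) 1 + n} = \frac{1}{\left(1 + n\right) + n} = \frac{1}{1 + 2 n}$)
$M{\left(H \right)} = 32 - \frac{4}{1 + 2 H}$ ($M{\left(H \right)} = \left(-8 + \frac{1}{1 + 2 H}\right) \left(-4\right) = 32 - \frac{4}{1 + 2 H}$)
$- 531 M{\left(h \right)} = - 531 \frac{4 \left(7 + 16 \left(-1\right)\right)}{1 + 2 \left(-1\right)} = - 531 \frac{4 \left(7 - 16\right)}{1 - 2} = - 531 \cdot 4 \frac{1}{-1} \left(-9\right) = - 531 \cdot 4 \left(-1\right) \left(-9\right) = \left(-531\right) 36 = -19116$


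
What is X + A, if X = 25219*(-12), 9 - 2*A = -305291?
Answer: -149978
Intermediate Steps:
A = 152650 (A = 9/2 - 1/2*(-305291) = 9/2 + 305291/2 = 152650)
X = -302628
X + A = -302628 + 152650 = -149978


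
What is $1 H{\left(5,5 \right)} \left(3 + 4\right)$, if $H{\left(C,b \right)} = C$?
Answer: $35$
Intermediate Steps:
$1 H{\left(5,5 \right)} \left(3 + 4\right) = 1 \cdot 5 \left(3 + 4\right) = 5 \cdot 7 = 35$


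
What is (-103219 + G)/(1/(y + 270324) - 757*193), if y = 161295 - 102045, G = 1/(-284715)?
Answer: 169921402042252/240514699410135 ≈ 0.70649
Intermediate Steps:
G = -1/284715 ≈ -3.5123e-6
y = 59250
(-103219 + G)/(1/(y + 270324) - 757*193) = (-103219 - 1/284715)/(1/(59250 + 270324) - 757*193) = -29387997586/(284715*(1/329574 - 146101)) = -29387997586/(284715*(-48151090973/329574)) = -29387997586/284715*(-329574/48151090973) = 169921402042252/240514699410135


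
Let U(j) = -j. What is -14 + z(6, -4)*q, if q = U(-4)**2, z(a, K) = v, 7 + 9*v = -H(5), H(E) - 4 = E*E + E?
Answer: -782/9 ≈ -86.889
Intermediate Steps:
H(E) = 4 + E + E**2 (H(E) = 4 + (E*E + E) = 4 + (E**2 + E) = 4 + (E + E**2) = 4 + E + E**2)
v = -41/9 (v = -7/9 + (-(4 + 5 + 5**2))/9 = -7/9 + (-(4 + 5 + 25))/9 = -7/9 + (-1*34)/9 = -7/9 + (1/9)*(-34) = -7/9 - 34/9 = -41/9 ≈ -4.5556)
z(a, K) = -41/9
q = 16 (q = (-1*(-4))**2 = 4**2 = 16)
-14 + z(6, -4)*q = -14 - 41/9*16 = -14 - 656/9 = -782/9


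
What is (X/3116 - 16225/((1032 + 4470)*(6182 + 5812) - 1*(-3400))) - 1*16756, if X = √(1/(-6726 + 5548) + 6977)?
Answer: -1105801981553/65994388 + √9681870090/3670648 ≈ -16756.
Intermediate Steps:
X = √9681870090/1178 (X = √(1/(-1178) + 6977) = √(-1/1178 + 6977) = √(8218905/1178) = √9681870090/1178 ≈ 83.528)
(X/3116 - 16225/((1032 + 4470)*(6182 + 5812) - 1*(-3400))) - 1*16756 = ((√9681870090/1178)/3116 - 16225/((1032 + 4470)*(6182 + 5812) - 1*(-3400))) - 1*16756 = ((√9681870090/1178)*(1/3116) - 16225/(5502*11994 + 3400)) - 16756 = (√9681870090/3670648 - 16225/(65990988 + 3400)) - 16756 = (√9681870090/3670648 - 16225/65994388) - 16756 = (-16225/65994388 + √9681870090/3670648) - 16756 = -1105801981553/65994388 + √9681870090/3670648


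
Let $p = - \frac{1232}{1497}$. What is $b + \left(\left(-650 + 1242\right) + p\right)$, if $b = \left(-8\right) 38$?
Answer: $\frac{429904}{1497} \approx 287.18$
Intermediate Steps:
$p = - \frac{1232}{1497}$ ($p = \left(-1232\right) \frac{1}{1497} = - \frac{1232}{1497} \approx -0.82298$)
$b = -304$
$b + \left(\left(-650 + 1242\right) + p\right) = -304 + \left(\left(-650 + 1242\right) - \frac{1232}{1497}\right) = -304 + \left(592 - \frac{1232}{1497}\right) = -304 + \frac{884992}{1497} = \frac{429904}{1497}$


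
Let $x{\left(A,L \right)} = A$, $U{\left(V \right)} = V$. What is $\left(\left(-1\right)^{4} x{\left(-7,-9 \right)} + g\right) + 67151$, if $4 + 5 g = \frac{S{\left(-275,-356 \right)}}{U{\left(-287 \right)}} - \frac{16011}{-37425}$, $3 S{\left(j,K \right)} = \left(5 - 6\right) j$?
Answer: $\frac{3605918327632}{53704875} \approx 67143.0$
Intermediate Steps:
$S{\left(j,K \right)} = - \frac{j}{3}$ ($S{\left(j,K \right)} = \frac{\left(5 - 6\right) j}{3} = \frac{\left(-1\right) j}{3} = - \frac{j}{3}$)
$g = - \frac{41799368}{53704875}$ ($g = - \frac{4}{5} + \frac{\frac{\left(- \frac{1}{3}\right) \left(-275\right)}{-287} - \frac{16011}{-37425}}{5} = - \frac{4}{5} + \frac{\frac{275}{3} \left(- \frac{1}{287}\right) - - \frac{5337}{12475}}{5} = - \frac{4}{5} + \frac{- \frac{275}{861} + \frac{5337}{12475}}{5} = - \frac{4}{5} + \frac{1}{5} \cdot \frac{1164532}{10740975} = - \frac{4}{5} + \frac{1164532}{53704875} = - \frac{41799368}{53704875} \approx -0.77832$)
$\left(\left(-1\right)^{4} x{\left(-7,-9 \right)} + g\right) + 67151 = \left(\left(-1\right)^{4} \left(-7\right) - \frac{41799368}{53704875}\right) + 67151 = \left(1 \left(-7\right) - \frac{41799368}{53704875}\right) + 67151 = \left(-7 - \frac{41799368}{53704875}\right) + 67151 = - \frac{417733493}{53704875} + 67151 = \frac{3605918327632}{53704875}$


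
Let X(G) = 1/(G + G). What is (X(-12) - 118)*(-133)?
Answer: 376789/24 ≈ 15700.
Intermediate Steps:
X(G) = 1/(2*G)
(X(-12) - 118)*(-133) = ((½)/(-12) - 118)*(-133) = ((½)*(-1/12) - 118)*(-133) = (-1/24 - 118)*(-133) = -2833/24*(-133) = 376789/24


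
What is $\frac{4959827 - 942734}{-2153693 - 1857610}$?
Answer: $- \frac{1339031}{1337101} \approx -1.0014$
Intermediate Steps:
$\frac{4959827 - 942734}{-2153693 - 1857610} = \frac{4959827 - 942734}{-4011303} = 4017093 \left(- \frac{1}{4011303}\right) = - \frac{1339031}{1337101}$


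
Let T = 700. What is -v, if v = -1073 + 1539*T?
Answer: -1076227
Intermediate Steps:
v = 1076227 (v = -1073 + 1539*700 = -1073 + 1077300 = 1076227)
-v = -1*1076227 = -1076227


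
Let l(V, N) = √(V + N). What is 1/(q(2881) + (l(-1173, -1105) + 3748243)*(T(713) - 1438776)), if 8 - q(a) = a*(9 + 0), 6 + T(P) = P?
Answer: I/(-5390232088688*I + 1438069*√2278) ≈ -1.8552e-13 + 2.3623e-18*I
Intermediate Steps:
T(P) = -6 + P
l(V, N) = √(N + V)
q(a) = 8 - 9*a (q(a) = 8 - a*(9 + 0) = 8 - a*9 = 8 - 9*a)
1/(q(2881) + (l(-1173, -1105) + 3748243)*(T(713) - 1438776)) = 1/((8 - 9*2881) + (√(-1105 - 1173) + 3748243)*((-6 + 713) - 1438776)) = 1/((8 - 25929) + (√(-2278) + 3748243)*(707 - 1438776)) = 1/(-25921 + (I*√2278 + 3748243)*(-1438069)) = 1/(-25921 + (3748243 + I*√2278)*(-1438069)) = 1/(-25921 + (-5390232062767 - 1438069*I*√2278)) = 1/(-5390232088688 - 1438069*I*√2278)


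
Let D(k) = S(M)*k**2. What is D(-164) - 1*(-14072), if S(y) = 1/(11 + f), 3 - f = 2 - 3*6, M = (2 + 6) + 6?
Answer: 224528/15 ≈ 14969.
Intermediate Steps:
M = 14 (M = 8 + 6 = 14)
f = 19 (f = 3 - (2 - 3*6) = 3 - (2 - 18) = 3 - 1*(-16) = 3 + 16 = 19)
S(y) = 1/30 (S(y) = 1/(11 + 19) = 1/30)
D(k) = k**2/30
D(-164) - 1*(-14072) = (1/30)*(-164)**2 - 1*(-14072) = (1/30)*26896 + 14072 = 13448/15 + 14072 = 224528/15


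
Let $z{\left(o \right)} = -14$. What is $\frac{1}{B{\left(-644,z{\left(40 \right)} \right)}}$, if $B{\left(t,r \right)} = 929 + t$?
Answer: $\frac{1}{285} \approx 0.0035088$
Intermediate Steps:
$\frac{1}{B{\left(-644,z{\left(40 \right)} \right)}} = \frac{1}{929 - 644} = \frac{1}{285}$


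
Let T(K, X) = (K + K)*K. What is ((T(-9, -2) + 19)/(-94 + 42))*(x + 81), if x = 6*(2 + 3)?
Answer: -20091/52 ≈ -386.37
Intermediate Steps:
x = 30 (x = 6*5 = 30)
T(K, X) = 2*K² (T(K, X) = (2*K)*K = 2*K²)
((T(-9, -2) + 19)/(-94 + 42))*(x + 81) = ((2*(-9)² + 19)/(-94 + 42))*(30 + 81) = ((2*81 + 19)/(-52))*111 = ((162 + 19)*(-1/52))*111 = (181*(-1/52))*111 = -181/52*111 = -20091/52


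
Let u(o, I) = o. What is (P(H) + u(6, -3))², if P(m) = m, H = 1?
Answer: 49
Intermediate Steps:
(P(H) + u(6, -3))² = (1 + 6)² = 7² = 49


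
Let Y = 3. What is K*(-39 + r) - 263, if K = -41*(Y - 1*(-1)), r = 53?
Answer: -2559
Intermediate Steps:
K = -164 (K = -41*(3 - 1*(-1)) = -41*(3 + 1) = -41*4 = -164)
K*(-39 + r) - 263 = -164*(-39 + 53) - 263 = -164*14 - 263 = -2296 - 263 = -2559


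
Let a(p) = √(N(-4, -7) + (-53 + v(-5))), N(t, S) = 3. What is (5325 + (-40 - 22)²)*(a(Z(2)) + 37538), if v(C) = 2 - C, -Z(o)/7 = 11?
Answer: 344185922 + 9169*I*√43 ≈ 3.4419e+8 + 60125.0*I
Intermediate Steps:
Z(o) = -77 (Z(o) = -7*11 = -77)
a(p) = I*√43 (a(p) = √(3 + (-53 + (2 - 1*(-5)))) = √(3 + (-53 + (2 + 5))) = √(3 + (-53 + 7)) = √(3 - 46) = √(-43) = I*√43)
(5325 + (-40 - 22)²)*(a(Z(2)) + 37538) = (5325 + (-40 - 22)²)*(I*√43 + 37538) = (5325 + (-62)²)*(37538 + I*√43) = (5325 + 3844)*(37538 + I*√43) = 9169*(37538 + I*√43) = 344185922 + 9169*I*√43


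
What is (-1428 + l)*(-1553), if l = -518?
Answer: 3022138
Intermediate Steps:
(-1428 + l)*(-1553) = (-1428 - 518)*(-1553) = -1946*(-1553) = 3022138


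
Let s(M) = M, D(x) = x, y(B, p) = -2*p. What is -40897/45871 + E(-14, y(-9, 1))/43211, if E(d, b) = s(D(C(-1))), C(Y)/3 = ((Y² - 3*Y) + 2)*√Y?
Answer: -40897/45871 + 18*I/43211 ≈ -0.89157 + 0.00041656*I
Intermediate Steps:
C(Y) = 3*√Y*(2 + Y² - 3*Y) (C(Y) = 3*(((Y² - 3*Y) + 2)*√Y) = 3*((2 + Y² - 3*Y)*√Y) = 3*(√Y*(2 + Y² - 3*Y)) = 3*√Y*(2 + Y² - 3*Y))
E(d, b) = 18*I (E(d, b) = 3*√(-1)*(2 + (-1)² - 3*(-1)) = 3*I*(2 + 1 + 3) = 3*I*6 = 18*I)
-40897/45871 + E(-14, y(-9, 1))/43211 = -40897/45871 + (18*I)/43211 = -40897*1/45871 + (18*I)*(1/43211) = -40897/45871 + 18*I/43211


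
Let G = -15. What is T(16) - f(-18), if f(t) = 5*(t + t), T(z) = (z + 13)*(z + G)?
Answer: 209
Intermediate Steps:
T(z) = (-15 + z)*(13 + z) (T(z) = (z + 13)*(z - 15) = (13 + z)*(-15 + z) = (-15 + z)*(13 + z))
f(t) = 10*t (f(t) = 5*(2*t) = 10*t)
T(16) - f(-18) = (-195 + 16**2 - 2*16) - 10*(-18) = (-195 + 256 - 32) - 1*(-180) = 29 + 180 = 209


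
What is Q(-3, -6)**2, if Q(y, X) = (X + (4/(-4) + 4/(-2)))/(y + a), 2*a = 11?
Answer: 324/25 ≈ 12.960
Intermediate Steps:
a = 11/2 (a = (1/2)*11 = 11/2 ≈ 5.5000)
Q(y, X) = (-3 + X)/(11/2 + y) (Q(y, X) = (X + (4/(-4) + 4/(-2)))/(y + 11/2) = (X + (4*(-1/4) + 4*(-1/2)))/(11/2 + y) = (X + (-1 - 2))/(11/2 + y) = (X - 3)/(11/2 + y) = (-3 + X)/(11/2 + y))
Q(-3, -6)**2 = (2*(-3 - 6)/(11 + 2*(-3)))**2 = (2*(-9)/(11 - 6))**2 = (2*(-9)/5)**2 = (2*(1/5)*(-9))**2 = (-18/5)**2 = 324/25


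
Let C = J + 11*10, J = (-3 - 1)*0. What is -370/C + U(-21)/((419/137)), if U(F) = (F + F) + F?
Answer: -110444/4609 ≈ -23.963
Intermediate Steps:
J = 0 (J = -4*0 = 0)
U(F) = 3*F (U(F) = 2*F + F = 3*F)
C = 110 (C = 0 + 11*10 = 0 + 110 = 110)
-370/C + U(-21)/((419/137)) = -370/110 + (3*(-21))/((419/137)) = -370*1/110 - 63/(419*(1/137)) = -37/11 - 63/419/137 = -37/11 - 63*137/419 = -37/11 - 8631/419 = -110444/4609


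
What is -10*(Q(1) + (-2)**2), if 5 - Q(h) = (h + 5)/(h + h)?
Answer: -60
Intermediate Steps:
Q(h) = 5 - (5 + h)/(2*h) (Q(h) = 5 - (h + 5)/(h + h) = 5 - (5 + h)/(2*h))
-10*(Q(1) + (-2)**2) = -10*((1/2)*(-5 + 9*1)/1 + (-2)**2) = -10*((1/2)*1*(-5 + 9) + 4) = -10*((1/2)*1*4 + 4) = -10*(2 + 4) = -10*6 = -60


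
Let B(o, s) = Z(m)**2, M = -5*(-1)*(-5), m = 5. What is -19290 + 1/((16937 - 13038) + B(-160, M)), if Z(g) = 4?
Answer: -75520349/3915 ≈ -19290.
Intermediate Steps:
M = -25 (M = 5*(-5) = -25)
B(o, s) = 16 (B(o, s) = 4**2 = 16)
-19290 + 1/((16937 - 13038) + B(-160, M)) = -19290 + 1/((16937 - 13038) + 16) = -19290 + 1/(3899 + 16) = -19290 + 1/3915 = -75520349/3915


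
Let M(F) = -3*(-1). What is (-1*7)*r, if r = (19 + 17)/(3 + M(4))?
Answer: -42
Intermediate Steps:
M(F) = 3
r = 6 (r = (19 + 17)/(3 + 3) = 36/6 = 36*(⅙) = 6)
(-1*7)*r = -1*7*6 = -7*6 = -42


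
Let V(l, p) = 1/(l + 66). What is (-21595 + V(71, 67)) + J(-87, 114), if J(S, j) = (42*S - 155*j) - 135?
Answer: -5898397/137 ≈ -43054.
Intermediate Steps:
V(l, p) = 1/(66 + l)
J(S, j) = -135 - 155*j + 42*S (J(S, j) = (-155*j + 42*S) - 135 = -135 - 155*j + 42*S)
(-21595 + V(71, 67)) + J(-87, 114) = (-21595 + 1/(66 + 71)) + (-135 - 155*114 + 42*(-87)) = (-21595 + 1/137) + (-135 - 17670 - 3654) = (-21595 + 1/137) - 21459 = -2958514/137 - 21459 = -5898397/137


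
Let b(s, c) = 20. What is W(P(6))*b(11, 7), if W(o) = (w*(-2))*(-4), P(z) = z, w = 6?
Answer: 960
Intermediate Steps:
W(o) = 48 (W(o) = (6*(-2))*(-4) = -12*(-4) = 48)
W(P(6))*b(11, 7) = 48*20 = 960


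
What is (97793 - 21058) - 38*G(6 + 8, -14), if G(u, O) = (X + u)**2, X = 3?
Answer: 65753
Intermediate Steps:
G(u, O) = (3 + u)**2
(97793 - 21058) - 38*G(6 + 8, -14) = (97793 - 21058) - 38*(3 + (6 + 8))**2 = 76735 - 38*(3 + 14)**2 = 76735 - 38*17**2 = 76735 - 38*289 = 76735 - 10982 = 65753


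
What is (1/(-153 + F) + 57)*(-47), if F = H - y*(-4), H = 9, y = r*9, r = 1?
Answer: -289285/108 ≈ -2678.6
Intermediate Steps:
y = 9 (y = 1*9 = 9)
F = 45 (F = 9 - 9*(-4) = 9 - 1*(-36) = 9 + 36 = 45)
(1/(-153 + F) + 57)*(-47) = (1/(-153 + 45) + 57)*(-47) = (1/(-108) + 57)*(-47) = (-1/108 + 57)*(-47) = (6155/108)*(-47) = -289285/108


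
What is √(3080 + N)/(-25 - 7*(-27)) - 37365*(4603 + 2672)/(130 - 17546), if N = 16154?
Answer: 271830375/17416 + √19234/164 ≈ 15609.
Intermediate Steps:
√(3080 + N)/(-25 - 7*(-27)) - 37365*(4603 + 2672)/(130 - 17546) = √(3080 + 16154)/(-25 - 7*(-27)) - 37365*(4603 + 2672)/(130 - 17546) = √19234/(-25 + 189) - 37365/((-17416/7275)) = √19234/164 - 37365/((-17416*1/7275)) = √19234*(1/164) - 37365/(-17416/7275) = √19234/164 - 37365*(-7275/17416) = √19234/164 + 271830375/17416 = 271830375/17416 + √19234/164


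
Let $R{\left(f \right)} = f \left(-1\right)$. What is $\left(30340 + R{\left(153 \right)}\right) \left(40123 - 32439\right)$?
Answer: $231956908$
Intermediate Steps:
$R{\left(f \right)} = - f$
$\left(30340 + R{\left(153 \right)}\right) \left(40123 - 32439\right) = \left(30340 - 153\right) \left(40123 - 32439\right) = \left(30340 - 153\right) 7684 = 30187 \cdot 7684 = 231956908$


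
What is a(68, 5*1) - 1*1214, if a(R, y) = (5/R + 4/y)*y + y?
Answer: -81915/68 ≈ -1204.6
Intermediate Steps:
a(R, y) = y + y*(4/y + 5/R) (a(R, y) = (4/y + 5/R)*y + y = y*(4/y + 5/R) + y = y + y*(4/y + 5/R))
a(68, 5*1) - 1*1214 = (4 + 5*1 + 5*(5*1)/68) - 1*1214 = (4 + 5 + 5*5*(1/68)) - 1214 = (4 + 5 + 25/68) - 1214 = 637/68 - 1214 = -81915/68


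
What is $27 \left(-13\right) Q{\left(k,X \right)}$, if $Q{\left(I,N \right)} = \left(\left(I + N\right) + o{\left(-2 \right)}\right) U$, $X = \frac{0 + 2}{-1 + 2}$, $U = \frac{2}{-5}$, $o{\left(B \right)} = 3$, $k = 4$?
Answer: $\frac{6318}{5} \approx 1263.6$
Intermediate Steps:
$U = - \frac{2}{5}$ ($U = 2 \left(- \frac{1}{5}\right) = - \frac{2}{5} \approx -0.4$)
$X = 2$ ($X = \frac{2}{1} = 2 \cdot 1 = 2$)
$Q{\left(I,N \right)} = - \frac{6}{5} - \frac{2 I}{5} - \frac{2 N}{5}$ ($Q{\left(I,N \right)} = \left(\left(I + N\right) + 3\right) \left(- \frac{2}{5}\right) = \left(3 + I + N\right) \left(- \frac{2}{5}\right) = - \frac{6}{5} - \frac{2 I}{5} - \frac{2 N}{5}$)
$27 \left(-13\right) Q{\left(k,X \right)} = 27 \left(-13\right) \left(- \frac{6}{5} - \frac{8}{5} - \frac{4}{5}\right) = - 351 \left(- \frac{6}{5} - \frac{8}{5} - \frac{4}{5}\right) = \left(-351\right) \left(- \frac{18}{5}\right) = \frac{6318}{5}$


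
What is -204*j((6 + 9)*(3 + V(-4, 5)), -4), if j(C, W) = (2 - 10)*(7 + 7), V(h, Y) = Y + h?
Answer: 22848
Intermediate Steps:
j(C, W) = -112 (j(C, W) = -8*14 = -112)
-204*j((6 + 9)*(3 + V(-4, 5)), -4) = -204*(-112) = 22848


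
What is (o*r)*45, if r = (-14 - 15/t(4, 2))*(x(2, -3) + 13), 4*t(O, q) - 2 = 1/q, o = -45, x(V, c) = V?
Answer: 1154250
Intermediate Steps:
t(O, q) = ½ + 1/(4*q)
r = -570 (r = (-14 - 15*8/(1 + 2*2))*(2 + 13) = (-14 - 15*8/(1 + 4))*15 = (-14 - 15/((¼)*(½)*5))*15 = (-14 - 15/5/8)*15 = (-14 - 15*8/5)*15 = (-14 - 24)*15 = -38*15 = -570)
(o*r)*45 = -45*(-570)*45 = 25650*45 = 1154250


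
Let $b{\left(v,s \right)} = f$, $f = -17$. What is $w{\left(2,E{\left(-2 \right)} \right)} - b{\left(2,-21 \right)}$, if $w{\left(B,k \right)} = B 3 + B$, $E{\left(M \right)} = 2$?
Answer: $25$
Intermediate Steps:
$b{\left(v,s \right)} = -17$
$w{\left(B,k \right)} = 4 B$ ($w{\left(B,k \right)} = 3 B + B = 4 B$)
$w{\left(2,E{\left(-2 \right)} \right)} - b{\left(2,-21 \right)} = 4 \cdot 2 - -17 = 8 + 17 = 25$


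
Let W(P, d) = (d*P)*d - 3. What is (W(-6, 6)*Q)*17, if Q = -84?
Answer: 312732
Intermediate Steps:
W(P, d) = -3 + P*d**2 (W(P, d) = (P*d)*d - 3 = P*d**2 - 3 = -3 + P*d**2)
(W(-6, 6)*Q)*17 = ((-3 - 6*6**2)*(-84))*17 = ((-3 - 6*36)*(-84))*17 = ((-3 - 216)*(-84))*17 = -219*(-84)*17 = 18396*17 = 312732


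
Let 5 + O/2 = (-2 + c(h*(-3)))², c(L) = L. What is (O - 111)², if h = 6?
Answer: 461041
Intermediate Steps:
O = 790 (O = -10 + 2*(-2 + 6*(-3))² = -10 + 2*(-2 - 18)² = -10 + 2*(-20)² = -10 + 2*400 = -10 + 800 = 790)
(O - 111)² = (790 - 111)² = 679² = 461041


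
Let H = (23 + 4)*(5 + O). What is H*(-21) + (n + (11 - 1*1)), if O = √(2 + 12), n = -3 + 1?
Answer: -2827 - 567*√14 ≈ -4948.5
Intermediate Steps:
n = -2
O = √14 ≈ 3.7417
H = 135 + 27*√14 (H = (23 + 4)*(5 + √14) = 27*(5 + √14) = 135 + 27*√14 ≈ 236.02)
H*(-21) + (n + (11 - 1*1)) = (135 + 27*√14)*(-21) + (-2 + (11 - 1*1)) = (-2835 - 567*√14) + (-2 + (11 - 1)) = (-2835 - 567*√14) + (-2 + 10) = (-2835 - 567*√14) + 8 = -2827 - 567*√14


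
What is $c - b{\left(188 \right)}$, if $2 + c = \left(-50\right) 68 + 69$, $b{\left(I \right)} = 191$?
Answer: $-3524$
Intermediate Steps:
$c = -3333$ ($c = -2 + \left(\left(-50\right) 68 + 69\right) = -2 + \left(-3400 + 69\right) = -2 - 3331 = -3333$)
$c - b{\left(188 \right)} = -3333 - 191 = -3524$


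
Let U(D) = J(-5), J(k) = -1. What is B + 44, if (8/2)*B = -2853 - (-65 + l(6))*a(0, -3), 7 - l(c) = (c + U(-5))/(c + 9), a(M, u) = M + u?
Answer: -713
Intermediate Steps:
U(D) = -1
l(c) = 7 - (-1 + c)/(9 + c) (l(c) = 7 - (c - 1)/(c + 9) = 7 - (-1 + c)/(9 + c))
B = -757 (B = (-2853 - (-65 + 2*(32 + 3*6)/(9 + 6))*(0 - 3))/4 = (-2853 - (-65 + 2*(32 + 18)/15)*(-3))/4 = (-2853 - (-65 + 2*(1/15)*50)*(-3))/4 = (-2853 - (-65 + 20/3)*(-3))/4 = (-2853 - (-175)*(-3)/3)/4 = (-2853 - 1*175)/4 = (-2853 - 175)/4 = (¼)*(-3028) = -757)
B + 44 = -757 + 44 = -713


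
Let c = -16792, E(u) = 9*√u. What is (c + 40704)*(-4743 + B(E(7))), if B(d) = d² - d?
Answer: -99856512 - 215208*√7 ≈ -1.0043e+8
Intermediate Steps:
(c + 40704)*(-4743 + B(E(7))) = (-16792 + 40704)*(-4743 + (9*√7)*(-1 + 9*√7)) = 23912*(-4743 + 9*√7*(-1 + 9*√7)) = -113414616 + 215208*√7*(-1 + 9*√7)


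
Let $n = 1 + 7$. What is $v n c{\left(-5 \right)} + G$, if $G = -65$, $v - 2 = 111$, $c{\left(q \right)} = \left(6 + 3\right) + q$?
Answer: $3551$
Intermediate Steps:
$c{\left(q \right)} = 9 + q$
$v = 113$ ($v = 2 + 111 = 113$)
$n = 8$
$v n c{\left(-5 \right)} + G = 113 \cdot 8 \left(9 - 5\right) - 65 = 113 \cdot 8 \cdot 4 - 65 = 113 \cdot 32 - 65 = 3616 - 65 = 3551$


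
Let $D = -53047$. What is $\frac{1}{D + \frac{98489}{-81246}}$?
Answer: $- \frac{81246}{4309955051} \approx -1.8851 \cdot 10^{-5}$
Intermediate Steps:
$\frac{1}{D + \frac{98489}{-81246}} = \frac{1}{-53047 + \frac{98489}{-81246}} = \frac{1}{-53047 + 98489 \left(- \frac{1}{81246}\right)} = \frac{1}{-53047 - \frac{98489}{81246}} = \frac{1}{- \frac{4309955051}{81246}} = - \frac{81246}{4309955051}$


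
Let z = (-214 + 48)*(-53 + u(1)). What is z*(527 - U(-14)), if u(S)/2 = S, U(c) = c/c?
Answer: 4453116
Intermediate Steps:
U(c) = 1
u(S) = 2*S
z = 8466 (z = (-214 + 48)*(-53 + 2*1) = -166*(-53 + 2) = -166*(-51) = 8466)
z*(527 - U(-14)) = 8466*(527 - 1*1) = 8466*(527 - 1) = 8466*526 = 4453116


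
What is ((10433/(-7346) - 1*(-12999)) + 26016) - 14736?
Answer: 178343101/7346 ≈ 24278.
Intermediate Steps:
((10433/(-7346) - 1*(-12999)) + 26016) - 14736 = ((10433*(-1/7346) + 12999) + 26016) - 14736 = ((-10433/7346 + 12999) + 26016) - 14736 = (95480221/7346 + 26016) - 14736 = 286593757/7346 - 14736 = 178343101/7346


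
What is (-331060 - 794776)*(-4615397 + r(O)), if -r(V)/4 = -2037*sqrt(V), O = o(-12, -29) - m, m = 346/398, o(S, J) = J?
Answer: 5196180096892 - 18346623456*I*sqrt(295714)/199 ≈ 5.1962e+12 - 5.0135e+10*I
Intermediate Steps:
m = 173/199 (m = 346*(1/398) = 173/199 ≈ 0.86935)
O = -5944/199 (O = -29 - 1*173/199 = -29 - 173/199 = -5944/199 ≈ -29.869)
r(V) = 8148*sqrt(V) (r(V) = -(-8148)*sqrt(V) = 8148*sqrt(V))
(-331060 - 794776)*(-4615397 + r(O)) = (-331060 - 794776)*(-4615397 + 8148*sqrt(-5944/199)) = -1125836*(-4615397 + 8148*(2*I*sqrt(295714)/199)) = -1125836*(-4615397 + 16296*I*sqrt(295714)/199) = 5196180096892 - 18346623456*I*sqrt(295714)/199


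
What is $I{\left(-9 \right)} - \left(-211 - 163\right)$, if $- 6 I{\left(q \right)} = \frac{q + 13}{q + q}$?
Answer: $\frac{10099}{27} \approx 374.04$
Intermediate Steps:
$I{\left(q \right)} = - \frac{13 + q}{12 q}$ ($I{\left(q \right)} = - \frac{\left(q + 13\right) \frac{1}{q + q}}{6} = - \frac{\left(13 + q\right) \frac{1}{2 q}}{6} = - \frac{\frac{1}{2} \frac{1}{q} \left(13 + q\right)}{6} = - \frac{13 + q}{12 q}$)
$I{\left(-9 \right)} - \left(-211 - 163\right) = \frac{-13 - -9}{12 \left(-9\right)} - \left(-211 - 163\right) = \frac{1}{12} \left(- \frac{1}{9}\right) \left(-13 + 9\right) - \left(-211 - 163\right) = \frac{1}{12} \left(- \frac{1}{9}\right) \left(-4\right) - -374 = \frac{1}{27} + 374 = \frac{10099}{27}$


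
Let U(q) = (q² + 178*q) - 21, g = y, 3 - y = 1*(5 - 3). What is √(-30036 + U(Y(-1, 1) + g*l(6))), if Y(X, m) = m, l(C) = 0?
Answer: I*√29878 ≈ 172.85*I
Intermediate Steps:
y = 1 (y = 3 - (5 - 3) = 3 - 2 = 1)
g = 1
U(q) = -21 + q² + 178*q
√(-30036 + U(Y(-1, 1) + g*l(6))) = √(-30036 + (-21 + (1 + 1*0)² + 178*(1 + 1*0))) = √(-30036 + (-21 + (1 + 0)² + 178*(1 + 0))) = √(-30036 + (-21 + 1² + 178*1)) = √(-30036 + (-21 + 1 + 178)) = √(-30036 + 158) = √(-29878) = I*√29878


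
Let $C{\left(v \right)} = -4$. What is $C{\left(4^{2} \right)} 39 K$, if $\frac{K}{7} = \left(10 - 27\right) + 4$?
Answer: $14196$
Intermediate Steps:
$K = -91$ ($K = 7 \left(\left(10 - 27\right) + 4\right) = 7 \left(-17 + 4\right) = 7 \left(-13\right) = -91$)
$C{\left(4^{2} \right)} 39 K = \left(-4\right) 39 \left(-91\right) = \left(-156\right) \left(-91\right) = 14196$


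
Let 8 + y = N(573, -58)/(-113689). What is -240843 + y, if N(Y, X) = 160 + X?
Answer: -27382109441/113689 ≈ -2.4085e+5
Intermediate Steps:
y = -909614/113689 (y = -8 + (160 - 58)/(-113689) = -8 + 102*(-1/113689) = -8 - 102/113689 = -909614/113689 ≈ -8.0009)
-240843 + y = -240843 - 909614/113689 = -27382109441/113689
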